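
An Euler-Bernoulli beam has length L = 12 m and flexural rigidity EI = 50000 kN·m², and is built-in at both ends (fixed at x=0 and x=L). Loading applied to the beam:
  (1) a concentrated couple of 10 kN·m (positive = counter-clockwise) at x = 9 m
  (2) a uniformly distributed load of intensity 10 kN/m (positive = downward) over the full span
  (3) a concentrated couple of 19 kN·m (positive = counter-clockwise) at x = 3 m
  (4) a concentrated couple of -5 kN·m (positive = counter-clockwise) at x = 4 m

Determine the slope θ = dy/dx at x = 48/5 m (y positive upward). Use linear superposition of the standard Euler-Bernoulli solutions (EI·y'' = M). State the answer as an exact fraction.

Load 1 — applied couple M₀=10 kN·m at a=9 m (b=L-a=3):
  θ_1 = (R_Ax²/2 - M_Ax - M₀(x-a))/EI  [x>a] with R_A=15/16, M_A=25/8 = ((15/16)·(48/5)²/2 - (25/8)·(48/5) - 10·((48/5)-9))/50000 = 9/62500 rad
Load 2 — uniform load w=10 kN/m over full span:
  θ_2 = -wx(L-x)(L-2x)/(12EI) = -10·(48/5)·(12-(48/5))·(12-2·(48/5))/(12·50000) = 216/78125 rad
Load 3 — applied couple M₀=19 kN·m at a=3 m (b=L-a=9):
  θ_3 = (R_Ax²/2 - M_Ax - M₀(x-a))/EI  [x>a] with R_A=57/32, M_A=-57/16 = ((57/32)·(48/5)²/2 - (-57/16)·(48/5) - 19·((48/5)-3))/50000 = -57/312500 rad
Load 4 — applied couple M₀=-5 kN·m at a=4 m (b=L-a=8):
  θ_4 = (R_Ax²/2 - M_Ax - M₀(x-a))/EI  [x>a] with R_A=-5/9, M_A=0 = ((-5/9)·(48/5)²/2 - 0·(48/5) - (-5)·((48/5)-4))/50000 = 3/62500 rad
Superposition: θ = Σ θ_i = 867/312500 rad ≈ 0.002774 rad

θ(48/5) = 867/312500 rad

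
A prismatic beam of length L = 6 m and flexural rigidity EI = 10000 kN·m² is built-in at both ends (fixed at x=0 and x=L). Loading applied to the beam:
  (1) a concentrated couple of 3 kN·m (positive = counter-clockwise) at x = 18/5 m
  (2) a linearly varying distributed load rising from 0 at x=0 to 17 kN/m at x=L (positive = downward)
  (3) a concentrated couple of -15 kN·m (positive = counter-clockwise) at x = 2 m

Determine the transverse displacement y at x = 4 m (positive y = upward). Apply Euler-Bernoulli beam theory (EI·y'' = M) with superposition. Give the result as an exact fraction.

y(4) = -281/93750 m

Load 1 — applied couple M₀=3 kN·m at a=18/5 m (b=L-a=12/5):
  y_1 = (R_Ax³/6 - M_Ax²/2 - M₀(x-a)²/2)/EI  [x>a] with R_A=18/25, M_A=24/25 = ((18/25)·4³/6 - (24/25)·4²/2 - 3·(4-(18/5))²/2)/10000 = -3/125000 m
Load 2 — triangular load w₀=17 kN/m (0→w₀ over full span):
  y_2 = -w₀x²(L-x)²(x+2L)/(120LEI) = -17·4²·(6-4)²·(4+2·6)/(120·6·10000) = -68/28125 m
Load 3 — applied couple M₀=-15 kN·m at a=2 m (b=L-a=4):
  y_3 = (R_Ax³/6 - M_Ax²/2 - M₀(x-a)²/2)/EI  [x>a] with R_A=-10/3, M_A=0 = ((-10/3)·4³/6 - 0·4²/2 - (-15)·(4-2)²/2)/10000 = -1/1800 m
Superposition: y = Σ y_i = -281/93750 m ≈ -0.002997 m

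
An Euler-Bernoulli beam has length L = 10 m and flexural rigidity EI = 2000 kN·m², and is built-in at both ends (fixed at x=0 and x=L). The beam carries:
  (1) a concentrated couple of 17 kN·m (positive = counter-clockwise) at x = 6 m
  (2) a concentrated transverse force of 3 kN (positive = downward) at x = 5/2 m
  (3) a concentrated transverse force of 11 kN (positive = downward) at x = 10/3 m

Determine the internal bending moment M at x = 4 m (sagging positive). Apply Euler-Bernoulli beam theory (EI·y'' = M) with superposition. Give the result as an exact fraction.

Load 1 — applied couple M₀=17 kN·m at a=6 m (b=L-a=4):
  M_1 = R_Ax - M_A  [x≤a] with R_A=306/125, M_A=136/25 = (306/125)·4 - (136/25) = 544/125 kN·m
Load 2 — point force P=3 kN at a=5/2 m (b=L-a=15/2):
  M_2 = Pa²(a+3b)(L-x)/L³ - Pa²b/L²  [x>a] = 3·(5/2)²·((5/2)+3·(15/2))·(10-4)/10³ - 3·(5/2)²·(15/2)/10² = 45/32 kN·m
Load 3 — point force P=11 kN at a=10/3 m (b=L-a=20/3):
  M_3 = Pa²(a+3b)(L-x)/L³ - Pa²b/L²  [x>a] = 11·(10/3)²·((10/3)+3·(20/3))·(10-4)/10³ - 11·(10/3)²·(20/3)/10² = 242/27 kN·m
Superposition: M = Σ M_i = 1589891/108000 kN·m ≈ 14.721213 kN·m

M(4) = 1589891/108000 kN·m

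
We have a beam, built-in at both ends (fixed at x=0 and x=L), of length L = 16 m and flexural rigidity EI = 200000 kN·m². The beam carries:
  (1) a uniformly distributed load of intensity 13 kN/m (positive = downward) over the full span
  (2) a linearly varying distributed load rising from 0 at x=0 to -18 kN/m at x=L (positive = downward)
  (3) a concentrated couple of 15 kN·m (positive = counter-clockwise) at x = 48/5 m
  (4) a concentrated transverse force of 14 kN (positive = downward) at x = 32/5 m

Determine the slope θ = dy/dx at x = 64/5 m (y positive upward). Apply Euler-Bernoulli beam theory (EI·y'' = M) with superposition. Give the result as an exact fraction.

Load 1 — uniform load w=13 kN/m over full span:
  θ_1 = -wx(L-x)(L-2x)/(12EI) = -13·(64/5)·(16-(64/5))·(16-2·(64/5))/(12·200000) = 832/390625 rad
Load 2 — triangular load w₀=-18 kN/m (0→w₀ over full span):
  θ_2 = -w₀(2x(L-x)(L-2x)(x+2L)+x²(L-x)²)/(120LEI) = -(-18)·(2·(64/5)·(16-(64/5))·(16-2·(64/5))·((64/5)+2·16)+(64/5)²·(16-(64/5))²)/(120·16·200000) = -3072/1953125 rad
Load 3 — applied couple M₀=15 kN·m at a=48/5 m (b=L-a=32/5):
  θ_3 = (R_Ax²/2 - M_Ax - M₀(x-a))/EI  [x>a] with R_A=27/20, M_A=24/5 = ((27/20)·(64/5)²/2 - (24/5)·(64/5) - 15·((64/5)-(48/5)))/200000 = 9/1562500 rad
Load 4 — point force P=14 kN at a=32/5 m (b=L-a=48/5):
  θ_4 = Pa²(L-x)(2bL-(3b+a)(L-x))/(2L³EI)  [x>a] = 14·(32/5)²·(16-(64/5))·(2·(48/5)·16-(3·(48/5)+(32/5))·(16-(64/5)))/(2·16³·200000) = 2128/9765625 rad
Superposition: θ = Σ θ_i = 30497/39062500 rad ≈ 0.000781 rad

θ(64/5) = 30497/39062500 rad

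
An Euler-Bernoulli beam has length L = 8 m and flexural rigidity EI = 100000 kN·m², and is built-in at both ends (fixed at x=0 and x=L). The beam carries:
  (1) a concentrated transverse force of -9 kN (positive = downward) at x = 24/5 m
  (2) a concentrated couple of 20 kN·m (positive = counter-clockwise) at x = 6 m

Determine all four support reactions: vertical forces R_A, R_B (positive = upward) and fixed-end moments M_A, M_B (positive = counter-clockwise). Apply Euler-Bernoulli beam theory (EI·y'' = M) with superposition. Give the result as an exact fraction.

Load 1 — point force P=-9 kN at a=24/5 m (b=L-a=16/5):
  R_A = Pb²(3a+b)/L³ = (-9)·(16/5)²·(3·(24/5)+(16/5))/8³ = -396/125 kN
  M_A = Pab²/L² = (-9)·(24/5)·(16/5)²/8² = -864/125 kN·m
  R_B = Pa²(a+3b)/L³ = (-9)·(24/5)²·((24/5)+3·(16/5))/8³ = -729/125 kN
  M_B = -Pa²b/L² = -(-9)·(24/5)²·(16/5)/8² = 1296/125 kN·m
Load 2 — applied couple M₀=20 kN·m at a=6 m (b=L-a=2):
  R_A = 6M₀ab/L³ = 6·20·6·2/8³ = 45/16 kN
  M_A = M₀b(2a-b)/L² = 20·2·(2·6-2)/8² = 25/4 kN·m
  R_B = -6M₀ab/L³ = -6·20·6·2/8³ = -45/16 kN
  M_B = M₀a(2b-a)/L² = 20·6·(2·2-6)/8² = -15/4 kN·m
Superposition: R_A = -711/2000 kN, M_A = -331/500 kN·m, R_B = -17289/2000 kN, M_B = 3309/500 kN·m

R_A = -711/2000 kN, M_A = -331/500 kN·m, R_B = -17289/2000 kN, M_B = 3309/500 kN·m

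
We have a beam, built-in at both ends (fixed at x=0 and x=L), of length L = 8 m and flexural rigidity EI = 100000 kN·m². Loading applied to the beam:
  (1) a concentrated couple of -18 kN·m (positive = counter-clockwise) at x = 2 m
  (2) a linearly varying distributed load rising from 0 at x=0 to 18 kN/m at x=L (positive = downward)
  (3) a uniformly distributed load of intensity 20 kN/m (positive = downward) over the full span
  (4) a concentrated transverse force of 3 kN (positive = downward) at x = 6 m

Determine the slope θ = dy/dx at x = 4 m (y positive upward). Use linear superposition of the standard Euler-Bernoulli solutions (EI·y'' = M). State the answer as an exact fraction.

θ(4) = -33/1000000 rad

Load 1 — applied couple M₀=-18 kN·m at a=2 m (b=L-a=6):
  θ_1 = (R_Ax²/2 - M_Ax - M₀(x-a))/EI  [x>a] with R_A=-81/32, M_A=27/8 = ((-81/32)·4²/2 - (27/8)·4 - (-18)·(4-2))/100000 = 9/400000 rad
Load 2 — triangular load w₀=18 kN/m (0→w₀ over full span):
  θ_2 = -w₀(2x(L-x)(L-2x)(x+2L)+x²(L-x)²)/(120LEI) = -18·(2·4·(8-4)·(8-2·4)·(4+2·8)+4²·(8-4)²)/(120·8·100000) = -3/62500 rad
Load 3 — uniform load w=20 kN/m over full span:
  θ_3 = -wx(L-x)(L-2x)/(12EI) = -20·4·(8-4)·(8-2·4)/(12·100000) = 0 rad
Load 4 — point force P=3 kN at a=6 m (b=L-a=2):
  θ_4 = -Pb²x(2aL-(3a+b)x)/(2L³EI)  [x≤a] = -3·2²·4·(2·6·8-(3·6+2)·4)/(2·8³·100000) = -3/400000 rad
Superposition: θ = Σ θ_i = -33/1000000 rad ≈ -0.000033 rad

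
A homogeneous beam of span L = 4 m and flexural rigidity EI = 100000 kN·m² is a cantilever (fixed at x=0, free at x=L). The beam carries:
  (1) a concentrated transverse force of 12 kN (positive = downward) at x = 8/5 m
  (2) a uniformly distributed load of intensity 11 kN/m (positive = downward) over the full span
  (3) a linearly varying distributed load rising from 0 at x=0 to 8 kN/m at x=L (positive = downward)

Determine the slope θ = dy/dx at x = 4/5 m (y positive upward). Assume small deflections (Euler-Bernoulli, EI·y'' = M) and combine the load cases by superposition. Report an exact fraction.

θ(4/5) = -5732/5859375 rad

Load 1 — point force P=12 kN at a=8/5 m (b=L-a=12/5):
  θ_1 = -Px(2a-x)/(2EI)  [x≤a] = -12·(4/5)·(2·(8/5)-(4/5))/(2·100000) = -9/78125 rad
Load 2 — uniform load w=11 kN/m over full span:
  θ_2 = -wx(x²-3Lx+3L²)/(6EI) = -11·(4/5)·((4/5)²-3·4·(4/5)+3·4²)/(6·100000) = -671/1171875 rad
Load 3 — triangular load w₀=8 kN/m (0→w₀ over full span):
  θ_3 = (w₀Lx²/4-w₀L²x/3-w₀x⁴/(24L))/EI = (8·4·(4/5)²/4-8·4²·(4/5)/3-8·(4/5)⁴/(24·4))/100000 = -1702/5859375 rad
Superposition: θ = Σ θ_i = -5732/5859375 rad ≈ -0.000978 rad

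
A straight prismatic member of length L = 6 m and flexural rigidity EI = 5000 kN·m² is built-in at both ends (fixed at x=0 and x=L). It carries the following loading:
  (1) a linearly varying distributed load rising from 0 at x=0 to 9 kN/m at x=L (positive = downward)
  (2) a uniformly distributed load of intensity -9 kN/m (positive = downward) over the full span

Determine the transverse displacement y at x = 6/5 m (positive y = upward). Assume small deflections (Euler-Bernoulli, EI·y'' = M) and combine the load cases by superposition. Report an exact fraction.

Load 1 — triangular load w₀=9 kN/m (0→w₀ over full span):
  y_1 = -w₀x²(L-x)²(x+2L)/(120LEI) = -9·(6/5)²·(6-(6/5))²·((6/5)+2·6)/(120·6·5000) = -10692/9765625 m
Load 2 — uniform load w=-9 kN/m over full span:
  y_2 = -wx²(L-x)²/(24EI) = -(-9)·(6/5)²·(6-(6/5))²/(24·5000) = 972/390625 m
Superposition: y = Σ y_i = 13608/9765625 m ≈ 0.001393 m

y(6/5) = 13608/9765625 m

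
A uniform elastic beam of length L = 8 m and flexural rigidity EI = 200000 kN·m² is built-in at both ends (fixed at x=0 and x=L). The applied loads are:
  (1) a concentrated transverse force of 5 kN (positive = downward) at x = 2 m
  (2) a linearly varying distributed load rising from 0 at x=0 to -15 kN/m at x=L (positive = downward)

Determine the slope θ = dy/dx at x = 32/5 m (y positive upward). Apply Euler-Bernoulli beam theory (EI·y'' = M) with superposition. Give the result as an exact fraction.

Load 1 — point force P=5 kN at a=2 m (b=L-a=6):
  θ_1 = Pa²(L-x)(2bL-(3b+a)(L-x))/(2L³EI)  [x>a] = 5·2²·(8-(32/5))·(2·6·8-(3·6+2)·(8-(32/5)))/(2·8³·200000) = 1/100000 rad
Load 2 — triangular load w₀=-15 kN/m (0→w₀ over full span):
  θ_2 = -w₀(2x(L-x)(L-2x)(x+2L)+x²(L-x)²)/(120LEI) = -(-15)·(2·(32/5)·(8-(32/5))·(8-2·(32/5))·((32/5)+2·8)+(32/5)²·(8-(32/5))²)/(120·8·200000) = -64/390625 rad
Superposition: θ = Σ θ_i = -1923/12500000 rad ≈ -0.000154 rad

θ(32/5) = -1923/12500000 rad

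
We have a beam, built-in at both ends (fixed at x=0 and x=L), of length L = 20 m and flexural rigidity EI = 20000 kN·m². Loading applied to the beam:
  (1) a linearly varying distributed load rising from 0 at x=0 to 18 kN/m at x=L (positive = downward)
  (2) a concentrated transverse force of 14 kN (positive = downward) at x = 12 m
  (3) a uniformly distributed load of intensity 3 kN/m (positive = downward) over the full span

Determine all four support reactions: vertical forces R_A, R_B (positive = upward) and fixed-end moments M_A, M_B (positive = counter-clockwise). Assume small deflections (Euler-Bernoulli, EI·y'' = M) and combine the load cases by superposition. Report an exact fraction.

R_A = 11116/125 kN, M_A = 9172/25 kN·m, R_B = 20634/125 kN, M_B = -12508/25 kN·m

Load 1 — triangular load w₀=18 kN/m (0→w₀ over full span):
  R_A = 3w₀L/20 = 3·18·20/20 = 54 kN
  M_A = w₀L²/30 = 18·20²/30 = 240 kN·m
  R_B = 7w₀L/20 = 7·18·20/20 = 126 kN
  M_B = -w₀L²/20 = -18·20²/20 = -360 kN·m
Load 2 — point force P=14 kN at a=12 m (b=L-a=8):
  R_A = Pb²(3a+b)/L³ = 14·8²·(3·12+8)/20³ = 616/125 kN
  M_A = Pab²/L² = 14·12·8²/20² = 672/25 kN·m
  R_B = Pa²(a+3b)/L³ = 14·12²·(12+3·8)/20³ = 1134/125 kN
  M_B = -Pa²b/L² = -14·12²·8/20² = -1008/25 kN·m
Load 3 — uniform load w=3 kN/m over full span:
  R_A = wL/2 = 3·20/2 = 30 kN
  M_A = wL²/12 = 3·20²/12 = 100 kN·m
  R_B = wL/2 = 3·20/2 = 30 kN
  M_B = -wL²/12 = -3·20²/12 = -100 kN·m
Superposition: R_A = 11116/125 kN, M_A = 9172/25 kN·m, R_B = 20634/125 kN, M_B = -12508/25 kN·m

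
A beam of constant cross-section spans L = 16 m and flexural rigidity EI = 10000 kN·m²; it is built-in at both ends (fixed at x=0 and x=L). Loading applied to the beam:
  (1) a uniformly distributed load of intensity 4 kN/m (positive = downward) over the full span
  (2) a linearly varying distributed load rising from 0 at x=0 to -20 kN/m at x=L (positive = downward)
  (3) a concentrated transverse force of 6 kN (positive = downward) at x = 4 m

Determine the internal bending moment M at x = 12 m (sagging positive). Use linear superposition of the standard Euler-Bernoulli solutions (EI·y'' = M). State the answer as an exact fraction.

Load 1 — uniform load w=4 kN/m over full span:
  M_1 = wLx/2 - wL²/12 - wx²/2 = 4·16·12/2 - 4·16²/12 - 4·12²/2 = 32/3 kN·m
Load 2 — triangular load w₀=-20 kN/m (0→w₀ over full span):
  M_2 = 3w₀Lx/20 - w₀L²/30 - w₀x³/(6L) = 3·(-20)·16·12/20 - (-20)·16²/30 - (-20)·12³/(6·16) = -136/3 kN·m
Load 3 — point force P=6 kN at a=4 m (b=L-a=12):
  M_3 = Pa²(a+3b)(L-x)/L³ - Pa²b/L²  [x>a] = 6·4²·(4+3·12)·(16-12)/16³ - 6·4²·12/16² = -3/4 kN·m
Superposition: M = Σ M_i = -425/12 kN·m ≈ -35.416667 kN·m

M(12) = -425/12 kN·m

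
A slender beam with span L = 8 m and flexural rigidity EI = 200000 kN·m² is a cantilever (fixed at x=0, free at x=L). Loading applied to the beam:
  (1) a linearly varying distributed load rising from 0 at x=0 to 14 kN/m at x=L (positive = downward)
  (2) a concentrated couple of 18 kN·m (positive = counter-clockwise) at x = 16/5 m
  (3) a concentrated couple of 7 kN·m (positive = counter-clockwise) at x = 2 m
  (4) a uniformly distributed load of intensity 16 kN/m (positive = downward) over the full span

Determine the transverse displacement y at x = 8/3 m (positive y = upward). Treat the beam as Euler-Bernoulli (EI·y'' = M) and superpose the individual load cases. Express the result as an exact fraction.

Load 1 — triangular load w₀=14 kN/m (0→w₀ over full span):
  y_1 = (w₀Lx³/12-w₀L²x²/6-w₀x⁵/(120L))/EI = (14·8·(8/3)³/12-14·8²·(8/3)²/6-14·(8/3)⁵/(120·8))/200000 = -50512/11390625 m
Load 2 — applied couple M₀=18 kN·m at a=16/5 m (b=L-a=24/5):
  y_2 = M₀x²/(2EI)  [x≤a] = 18·(8/3)²/(2·200000) = 1/3125 m
Load 3 — applied couple M₀=7 kN·m at a=2 m (b=L-a=6):
  y_3 = M₀a(2x-a)/(2EI)  [x>a] = 7·2·(2·(8/3)-2)/(2·200000) = 7/60000 m
Load 4 — uniform load w=16 kN/m over full span:
  y_4 = -wx²(x²-4Lx+6L²)/(24EI) = -16·(8/3)²·((8/3)²-4·8·(8/3)+6·8²)/(24·200000) = -5504/759375 m
Superposition: y = Σ y_i = -4099139/364500000 m ≈ -0.011246 m

y(8/3) = -4099139/364500000 m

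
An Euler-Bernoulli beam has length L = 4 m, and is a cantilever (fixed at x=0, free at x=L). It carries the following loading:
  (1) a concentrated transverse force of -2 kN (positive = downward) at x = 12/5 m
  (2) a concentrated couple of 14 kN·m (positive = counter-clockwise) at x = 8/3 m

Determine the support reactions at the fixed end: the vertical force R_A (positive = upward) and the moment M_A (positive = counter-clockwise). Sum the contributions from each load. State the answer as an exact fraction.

Load 1 — point force P=-2 kN at a=12/5 m (b=L-a=8/5):
  R_A = P = (-2) = -2 kN
  M_A = Pa = (-2)·(12/5) = -24/5 kN·m
Load 2 — applied couple M₀=14 kN·m at a=8/3 m (b=L-a=4/3):
  R_A = 0 kN
  M_A = -M₀ = -14 kN·m
Superposition: R_A = -2 kN, M_A = -94/5 kN·m

R_A = -2 kN, M_A = -94/5 kN·m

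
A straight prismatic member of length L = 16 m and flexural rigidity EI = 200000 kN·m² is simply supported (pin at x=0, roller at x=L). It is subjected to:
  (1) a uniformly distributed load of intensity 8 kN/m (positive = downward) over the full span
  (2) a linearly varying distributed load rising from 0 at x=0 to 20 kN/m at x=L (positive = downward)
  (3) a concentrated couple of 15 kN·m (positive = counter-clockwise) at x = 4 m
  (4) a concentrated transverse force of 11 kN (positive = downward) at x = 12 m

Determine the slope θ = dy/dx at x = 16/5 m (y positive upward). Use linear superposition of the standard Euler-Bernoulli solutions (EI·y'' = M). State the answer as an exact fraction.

Load 1 — uniform load w=8 kN/m over full span:
  θ_1 = -w(L³-6Lx²+4x³)/(24EI) = -8·(16³-6·16·(16/5)²+4·(16/5)³)/(24·200000) = -2112/390625 rad
Load 2 — triangular load w₀=20 kN/m (0→w₀ over full span):
  θ_2 = -w₀(7L⁴-30L²x²+15x⁴)/(360LEI) = -20·(7·16⁴-30·16²·(16/5)²+15·(16/5)⁴)/(360·16·200000) = -23296/3515625 rad
Load 3 — applied couple M₀=15 kN·m at a=4 m (b=L-a=12):
  θ_3 = (M₀x²/(2L)+C₁)/EI  [x≤a] with C₁=M₀(3b²-L²)/(6L)=55/2 = (15·(16/5)²/(2·16)+(55/2))/200000 = 323/2000000 rad
Load 4 — point force P=11 kN at a=12 m (b=L-a=4):
  θ_4 = -Pb(L²-b²-3x²)/(6LEI)  [x≤a] = -11·4·(16²-4²-3·(16/5)²)/(6·16·200000) = -1199/2500000 rad
Superposition: θ = Σ θ_i = -5558057/450000000 rad ≈ -0.012351 rad

θ(16/5) = -5558057/450000000 rad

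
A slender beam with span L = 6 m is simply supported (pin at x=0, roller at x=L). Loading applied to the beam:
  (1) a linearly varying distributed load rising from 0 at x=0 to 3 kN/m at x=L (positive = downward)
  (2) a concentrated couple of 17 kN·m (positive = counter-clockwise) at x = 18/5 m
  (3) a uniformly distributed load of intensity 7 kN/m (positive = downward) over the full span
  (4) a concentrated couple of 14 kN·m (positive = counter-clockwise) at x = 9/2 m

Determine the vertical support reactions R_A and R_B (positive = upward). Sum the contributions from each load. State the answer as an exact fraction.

R_A = 175/6 kN, R_B = 131/6 kN

Load 1 — triangular load w₀=3 kN/m (0→w₀ over full span):
  R_A = w₀L/6 = 3·6/6 = 3 kN
  R_B = w₀L/3 = 3·6/3 = 6 kN
Load 2 — applied couple M₀=17 kN·m at a=18/5 m (b=L-a=12/5):
  R_A = M₀/L = 17/6 kN
  R_B = -M₀/L = -17/6 kN
Load 3 — uniform load w=7 kN/m over full span:
  R_A = wL/2 = 7·6/2 = 21 kN
  R_B = wL/2 = 7·6/2 = 21 kN
Load 4 — applied couple M₀=14 kN·m at a=9/2 m (b=L-a=3/2):
  R_A = M₀/L = 14/6 = 7/3 kN
  R_B = -M₀/L = -14/6 = -7/3 kN
Superposition: R_A = 175/6 kN, R_B = 131/6 kN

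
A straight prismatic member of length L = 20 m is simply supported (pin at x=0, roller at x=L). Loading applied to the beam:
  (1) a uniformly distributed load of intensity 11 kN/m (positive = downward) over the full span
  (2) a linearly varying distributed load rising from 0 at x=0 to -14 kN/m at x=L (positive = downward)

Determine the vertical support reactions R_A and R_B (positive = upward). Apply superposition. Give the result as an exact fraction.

R_A = 190/3 kN, R_B = 50/3 kN

Load 1 — uniform load w=11 kN/m over full span:
  R_A = wL/2 = 11·20/2 = 110 kN
  R_B = wL/2 = 11·20/2 = 110 kN
Load 2 — triangular load w₀=-14 kN/m (0→w₀ over full span):
  R_A = w₀L/6 = (-14)·20/6 = -140/3 kN
  R_B = w₀L/3 = (-14)·20/3 = -280/3 kN
Superposition: R_A = 190/3 kN, R_B = 50/3 kN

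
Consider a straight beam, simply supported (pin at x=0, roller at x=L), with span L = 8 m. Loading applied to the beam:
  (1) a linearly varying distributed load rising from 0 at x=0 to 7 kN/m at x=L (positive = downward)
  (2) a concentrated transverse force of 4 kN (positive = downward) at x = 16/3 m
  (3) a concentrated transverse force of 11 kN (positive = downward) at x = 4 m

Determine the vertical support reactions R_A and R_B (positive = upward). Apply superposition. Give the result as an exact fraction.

Load 1 — triangular load w₀=7 kN/m (0→w₀ over full span):
  R_A = w₀L/6 = 7·8/6 = 28/3 kN
  R_B = w₀L/3 = 7·8/3 = 56/3 kN
Load 2 — point force P=4 kN at a=16/3 m (b=L-a=8/3):
  R_A = Pb/L = 4·(8/3)/8 = 4/3 kN
  R_B = Pa/L = 4·(16/3)/8 = 8/3 kN
Load 3 — point force P=11 kN at a=4 m (b=L-a=4):
  R_A = Pb/L = 11·4/8 = 11/2 kN
  R_B = Pa/L = 11·4/8 = 11/2 kN
Superposition: R_A = 97/6 kN, R_B = 161/6 kN

R_A = 97/6 kN, R_B = 161/6 kN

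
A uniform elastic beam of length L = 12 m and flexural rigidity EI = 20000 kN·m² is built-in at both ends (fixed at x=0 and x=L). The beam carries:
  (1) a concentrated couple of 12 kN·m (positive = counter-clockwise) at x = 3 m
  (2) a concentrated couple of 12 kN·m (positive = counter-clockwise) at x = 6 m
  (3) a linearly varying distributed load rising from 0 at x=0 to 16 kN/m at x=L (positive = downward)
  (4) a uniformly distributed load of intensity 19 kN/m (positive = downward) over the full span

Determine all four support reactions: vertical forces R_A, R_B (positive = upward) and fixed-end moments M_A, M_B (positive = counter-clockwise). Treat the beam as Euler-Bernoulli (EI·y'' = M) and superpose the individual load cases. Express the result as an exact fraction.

Load 1 — applied couple M₀=12 kN·m at a=3 m (b=L-a=9):
  R_A = 6M₀ab/L³ = 6·12·3·9/12³ = 9/8 kN
  M_A = M₀b(2a-b)/L² = 12·9·(2·3-9)/12² = -9/4 kN·m
  R_B = -6M₀ab/L³ = -6·12·3·9/12³ = -9/8 kN
  M_B = M₀a(2b-a)/L² = 12·3·(2·9-3)/12² = 15/4 kN·m
Load 2 — applied couple M₀=12 kN·m at a=6 m (b=L-a=6):
  R_A = 6M₀ab/L³ = 6·12·6·6/12³ = 3/2 kN
  M_A = M₀b(2a-b)/L² = 12·6·(2·6-6)/12² = 3 kN·m
  R_B = -6M₀ab/L³ = -6·12·6·6/12³ = -3/2 kN
  M_B = M₀a(2b-a)/L² = 12·6·(2·6-6)/12² = 3 kN·m
Load 3 — triangular load w₀=16 kN/m (0→w₀ over full span):
  R_A = 3w₀L/20 = 3·16·12/20 = 144/5 kN
  M_A = w₀L²/30 = 16·12²/30 = 384/5 kN·m
  R_B = 7w₀L/20 = 7·16·12/20 = 336/5 kN
  M_B = -w₀L²/20 = -16·12²/20 = -576/5 kN·m
Load 4 — uniform load w=19 kN/m over full span:
  R_A = wL/2 = 19·12/2 = 114 kN
  M_A = wL²/12 = 19·12²/12 = 228 kN·m
  R_B = wL/2 = 19·12/2 = 114 kN
  M_B = -wL²/12 = -19·12²/12 = -228 kN·m
Superposition: R_A = 5817/40 kN, M_A = 6111/20 kN·m, R_B = 7143/40 kN, M_B = -6729/20 kN·m

R_A = 5817/40 kN, M_A = 6111/20 kN·m, R_B = 7143/40 kN, M_B = -6729/20 kN·m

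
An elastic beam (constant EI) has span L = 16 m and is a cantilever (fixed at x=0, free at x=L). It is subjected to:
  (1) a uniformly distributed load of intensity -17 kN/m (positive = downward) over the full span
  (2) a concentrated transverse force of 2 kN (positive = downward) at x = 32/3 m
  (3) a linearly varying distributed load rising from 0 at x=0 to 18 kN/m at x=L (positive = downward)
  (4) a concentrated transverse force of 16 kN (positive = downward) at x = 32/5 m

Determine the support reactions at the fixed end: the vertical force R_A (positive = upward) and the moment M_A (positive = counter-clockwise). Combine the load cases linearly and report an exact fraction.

Load 1 — uniform load w=-17 kN/m over full span:
  R_A = wL = (-17)·16 = -272 kN
  M_A = wL²/2 = (-17)·16²/2 = -2176 kN·m
Load 2 — point force P=2 kN at a=32/3 m (b=L-a=16/3):
  R_A = P = 2 kN
  M_A = Pa = 2·(32/3) = 64/3 kN·m
Load 3 — triangular load w₀=18 kN/m (0→w₀ over full span):
  R_A = w₀L/2 = 18·16/2 = 144 kN
  M_A = w₀L²/3 = 18·16²/3 = 1536 kN·m
Load 4 — point force P=16 kN at a=32/5 m (b=L-a=48/5):
  R_A = P = 16 kN
  M_A = Pa = 16·(32/5) = 512/5 kN·m
Superposition: R_A = -110 kN, M_A = -7744/15 kN·m

R_A = -110 kN, M_A = -7744/15 kN·m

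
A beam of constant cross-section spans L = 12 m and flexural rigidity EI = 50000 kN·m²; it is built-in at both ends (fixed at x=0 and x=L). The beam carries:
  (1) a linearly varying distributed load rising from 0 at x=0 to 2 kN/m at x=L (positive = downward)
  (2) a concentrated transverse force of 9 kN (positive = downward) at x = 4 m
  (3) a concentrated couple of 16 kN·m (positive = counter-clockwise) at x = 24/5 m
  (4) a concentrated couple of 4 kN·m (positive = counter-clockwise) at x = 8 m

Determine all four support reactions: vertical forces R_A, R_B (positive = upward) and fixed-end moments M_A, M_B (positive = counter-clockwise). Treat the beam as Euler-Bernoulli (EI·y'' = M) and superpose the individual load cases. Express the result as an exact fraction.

R_A = 2842/225 kN, M_A = 2164/75 kN·m, R_B = 1883/225 kN, M_B = -432/25 kN·m

Load 1 — triangular load w₀=2 kN/m (0→w₀ over full span):
  R_A = 3w₀L/20 = 3·2·12/20 = 18/5 kN
  M_A = w₀L²/30 = 2·12²/30 = 48/5 kN·m
  R_B = 7w₀L/20 = 7·2·12/20 = 42/5 kN
  M_B = -w₀L²/20 = -2·12²/20 = -72/5 kN·m
Load 2 — point force P=9 kN at a=4 m (b=L-a=8):
  R_A = Pb²(3a+b)/L³ = 9·8²·(3·4+8)/12³ = 20/3 kN
  M_A = Pab²/L² = 9·4·8²/12² = 16 kN·m
  R_B = Pa²(a+3b)/L³ = 9·4²·(4+3·8)/12³ = 7/3 kN
  M_B = -Pa²b/L² = -9·4²·8/12² = -8 kN·m
Load 3 — applied couple M₀=16 kN·m at a=24/5 m (b=L-a=36/5):
  R_A = 6M₀ab/L³ = 6·16·(24/5)·(36/5)/12³ = 48/25 kN
  M_A = M₀b(2a-b)/L² = 16·(36/5)·(2·(24/5)-(36/5))/12² = 48/25 kN·m
  R_B = -6M₀ab/L³ = -6·16·(24/5)·(36/5)/12³ = -48/25 kN
  M_B = M₀a(2b-a)/L² = 16·(24/5)·(2·(36/5)-(24/5))/12² = 128/25 kN·m
Load 4 — applied couple M₀=4 kN·m at a=8 m (b=L-a=4):
  R_A = 6M₀ab/L³ = 6·4·8·4/12³ = 4/9 kN
  M_A = M₀b(2a-b)/L² = 4·4·(2·8-4)/12² = 4/3 kN·m
  R_B = -6M₀ab/L³ = -6·4·8·4/12³ = -4/9 kN
  M_B = M₀a(2b-a)/L² = 4·8·(2·4-8)/12² = 0 kN·m
Superposition: R_A = 2842/225 kN, M_A = 2164/75 kN·m, R_B = 1883/225 kN, M_B = -432/25 kN·m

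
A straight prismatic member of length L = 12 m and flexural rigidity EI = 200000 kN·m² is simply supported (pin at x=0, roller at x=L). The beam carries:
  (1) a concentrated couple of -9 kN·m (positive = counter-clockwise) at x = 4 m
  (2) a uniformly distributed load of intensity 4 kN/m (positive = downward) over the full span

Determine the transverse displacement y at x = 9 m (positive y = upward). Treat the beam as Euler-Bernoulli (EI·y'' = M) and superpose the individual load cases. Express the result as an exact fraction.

Load 1 — applied couple M₀=-9 kN·m at a=4 m (b=L-a=8):
  y_1 = (M₀x³/(6L)-M₀(x-a)²/2+C₁x)/EI  [x>a] with C₁=M₀(3b²-L²)/(6L)=-6 = ((-9)·9³/(6·12)-(-9)·(9-4)²/2+(-6)·9)/200000 = -261/1600000 m
Load 2 — uniform load w=4 kN/m over full span:
  y_2 = -wx(L³-2Lx²+x³)/(24EI) = -4·9·(12³-2·12·9²+9³)/(24·200000) = -1539/400000 m
Superposition: y = Σ y_i = -6417/1600000 m ≈ -0.004011 m

y(9) = -6417/1600000 m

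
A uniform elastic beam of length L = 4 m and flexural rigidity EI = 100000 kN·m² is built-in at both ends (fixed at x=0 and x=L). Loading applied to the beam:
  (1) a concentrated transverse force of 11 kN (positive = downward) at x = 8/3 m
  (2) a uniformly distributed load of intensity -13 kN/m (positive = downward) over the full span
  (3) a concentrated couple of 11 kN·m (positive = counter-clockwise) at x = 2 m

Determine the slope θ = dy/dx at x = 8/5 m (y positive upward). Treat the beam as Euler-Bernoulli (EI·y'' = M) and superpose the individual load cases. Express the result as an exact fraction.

θ(8/5) = 1487/56250000 rad

Load 1 — point force P=11 kN at a=8/3 m (b=L-a=4/3):
  θ_1 = -Pb²x(2aL-(3a+b)x)/(2L³EI)  [x≤a] = -11·(4/3)²·(8/5)·(2·(8/3)·4-(3·(8/3)+(4/3))·(8/5))/(2·4³·100000) = -11/703125 rad
Load 2 — uniform load w=-13 kN/m over full span:
  θ_2 = -wx(L-x)(L-2x)/(12EI) = -(-13)·(8/5)·(4-(8/5))·(4-2·(8/5))/(12·100000) = 13/390625 rad
Load 3 — applied couple M₀=11 kN·m at a=2 m (b=L-a=2):
  θ_3 = (R_Ax²/2 - M_Ax)/EI  [x≤a] with R_A=33/8, M_A=11/4 = ((33/8)·(8/5)²/2 - (11/4)·(8/5))/100000 = 11/1250000 rad
Superposition: θ = Σ θ_i = 1487/56250000 rad ≈ 0.000026 rad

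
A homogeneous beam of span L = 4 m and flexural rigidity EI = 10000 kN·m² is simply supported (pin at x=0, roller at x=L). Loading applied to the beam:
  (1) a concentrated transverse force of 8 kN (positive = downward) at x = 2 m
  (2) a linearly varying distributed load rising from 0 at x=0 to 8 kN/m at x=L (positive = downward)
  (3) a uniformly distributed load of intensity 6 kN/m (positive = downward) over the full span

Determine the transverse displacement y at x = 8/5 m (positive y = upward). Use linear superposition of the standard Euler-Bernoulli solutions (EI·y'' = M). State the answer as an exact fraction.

y(8/5) = -40604/9765625 m

Load 1 — point force P=8 kN at a=2 m (b=L-a=2):
  y_1 = -Pbx(L²-b²-x²)/(6LEI)  [x≤a] = -8·2·(8/5)·(4²-2²-(8/5)²)/(6·4·10000) = -236/234375 m
Load 2 — triangular load w₀=8 kN/m (0→w₀ over full span):
  y_2 = -w₀x(7L⁴-10L²x²+3x⁴)/(360LEI) = -8·(8/5)·(7·4⁴-10·4²·(8/5)²+3·(8/5)⁴)/(360·4·10000) = -36512/29296875 m
Load 3 — uniform load w=6 kN/m over full span:
  y_3 = -wx(L³-2Lx²+x³)/(24EI) = -6·(8/5)·(4³-2·4·(8/5)²+(8/5)³)/(24·10000) = -744/390625 m
Superposition: y = Σ y_i = -40604/9765625 m ≈ -0.004158 m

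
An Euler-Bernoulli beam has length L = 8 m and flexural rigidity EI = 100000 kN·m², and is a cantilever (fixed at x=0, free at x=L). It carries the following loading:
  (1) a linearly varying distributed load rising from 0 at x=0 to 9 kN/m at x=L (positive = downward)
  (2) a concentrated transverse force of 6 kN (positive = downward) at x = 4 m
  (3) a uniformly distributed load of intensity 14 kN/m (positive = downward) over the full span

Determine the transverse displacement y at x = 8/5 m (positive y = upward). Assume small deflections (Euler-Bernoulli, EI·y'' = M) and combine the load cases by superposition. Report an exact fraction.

y(8/5) = -1096744/146484375 m

Load 1 — triangular load w₀=9 kN/m (0→w₀ over full span):
  y_1 = (w₀Lx³/12-w₀L²x²/6-w₀x⁵/(120L))/EI = (9·8·(8/5)³/12-9·8²·(8/5)²/6-9·(8/5)⁵/(120·8))/100000 = -108048/48828125 m
Load 2 — point force P=6 kN at a=4 m (b=L-a=4):
  y_2 = -Px²(3a-x)/(6EI)  [x≤a] = -6·(8/5)²·(3·4-(8/5))/(6·100000) = -104/390625 m
Load 3 — uniform load w=14 kN/m over full span:
  y_3 = -wx²(x²-4Lx+6L²)/(24EI) = -14·(8/5)²·((8/5)²-4·8·(8/5)+6·8²)/(24·100000) = -29344/5859375 m
Superposition: y = Σ y_i = -1096744/146484375 m ≈ -0.007487 m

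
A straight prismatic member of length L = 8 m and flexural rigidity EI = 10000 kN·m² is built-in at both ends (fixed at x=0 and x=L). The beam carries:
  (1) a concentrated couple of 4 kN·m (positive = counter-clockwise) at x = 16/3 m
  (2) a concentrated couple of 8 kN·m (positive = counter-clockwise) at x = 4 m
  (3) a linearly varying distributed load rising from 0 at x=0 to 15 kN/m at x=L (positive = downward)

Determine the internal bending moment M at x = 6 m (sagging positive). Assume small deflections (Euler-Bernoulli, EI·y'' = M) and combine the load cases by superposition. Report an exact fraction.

M(6) = 37/6 kN·m

Load 1 — applied couple M₀=4 kN·m at a=16/3 m (b=L-a=8/3):
  M_1 = R_Ax - M_A - M₀  [x>a] with R_A=2/3, M_A=4/3 = (2/3)·6 - (4/3) - 4 = -4/3 kN·m
Load 2 — applied couple M₀=8 kN·m at a=4 m (b=L-a=4):
  M_2 = R_Ax - M_A - M₀  [x>a] with R_A=3/2, M_A=2 = (3/2)·6 - 2 - 8 = -1 kN·m
Load 3 — triangular load w₀=15 kN/m (0→w₀ over full span):
  M_3 = 3w₀Lx/20 - w₀L²/30 - w₀x³/(6L) = 3·15·8·6/20 - 15·8²/30 - 15·6³/(6·8) = 17/2 kN·m
Superposition: M = Σ M_i = 37/6 kN·m ≈ 6.166667 kN·m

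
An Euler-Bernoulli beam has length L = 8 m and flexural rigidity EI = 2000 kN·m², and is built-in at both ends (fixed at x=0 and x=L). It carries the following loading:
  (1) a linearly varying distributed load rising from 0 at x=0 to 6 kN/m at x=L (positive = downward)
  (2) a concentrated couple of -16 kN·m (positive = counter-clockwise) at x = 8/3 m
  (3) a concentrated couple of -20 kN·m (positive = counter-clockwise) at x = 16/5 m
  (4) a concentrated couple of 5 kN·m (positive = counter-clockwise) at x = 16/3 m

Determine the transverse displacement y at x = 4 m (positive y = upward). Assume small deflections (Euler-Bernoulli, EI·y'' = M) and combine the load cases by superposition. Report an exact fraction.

Load 1 — triangular load w₀=6 kN/m (0→w₀ over full span):
  y_1 = -w₀x²(L-x)²(x+2L)/(120LEI) = -6·4²·(8-4)²·(4+2·8)/(120·8·2000) = -2/125 m
Load 2 — applied couple M₀=-16 kN·m at a=8/3 m (b=L-a=16/3):
  y_2 = (R_Ax³/6 - M_Ax²/2 - M₀(x-a)²/2)/EI  [x>a] with R_A=-8/3, M_A=0 = ((-8/3)·4³/6 - 0·4²/2 - (-16)·(4-(8/3))²/2)/2000 = -8/1125 m
Load 3 — applied couple M₀=-20 kN·m at a=16/5 m (b=L-a=24/5):
  y_3 = (R_Ax³/6 - M_Ax²/2 - M₀(x-a)²/2)/EI  [x>a] with R_A=-18/5, M_A=-12/5 = ((-18/5)·4³/6 - (-12/5)·4²/2 - (-20)·(4-(16/5))²/2)/2000 = -4/625 m
Load 4 — applied couple M₀=5 kN·m at a=16/3 m (b=L-a=8/3):
  y_4 = (R_Ax³/6 - M_Ax²/2)/EI  [x≤a] with R_A=5/6, M_A=5/3 = ((5/6)·4³/6 - (5/3)·4²/2)/2000 = -1/450 m
Superposition: y = Σ y_i = -119/3750 m ≈ -0.031733 m

y(4) = -119/3750 m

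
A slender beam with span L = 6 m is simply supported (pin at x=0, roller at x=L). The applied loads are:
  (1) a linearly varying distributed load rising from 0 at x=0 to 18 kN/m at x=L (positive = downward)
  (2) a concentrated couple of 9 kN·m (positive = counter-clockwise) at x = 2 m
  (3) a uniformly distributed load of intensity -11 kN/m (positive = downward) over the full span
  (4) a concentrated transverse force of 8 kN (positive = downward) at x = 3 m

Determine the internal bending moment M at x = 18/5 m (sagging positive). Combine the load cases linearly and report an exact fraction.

Load 1 — triangular load w₀=18 kN/m (0→w₀ over full span):
  M_1 = w₀Lx/6 - w₀x³/(6L) = 18·6·(18/5)/6 - 18·(18/5)³/(6·6) = 5184/125 kN·m
Load 2 — applied couple M₀=9 kN·m at a=2 m (b=L-a=4):
  M_2 = M₀x/L - M₀  [x>a] = 9·(18/5)/6 - 9 = -18/5 kN·m
Load 3 — uniform load w=-11 kN/m over full span:
  M_3 = wx(L-x)/2 = (-11)·(18/5)·(6-(18/5))/2 = -1188/25 kN·m
Load 4 — point force P=8 kN at a=3 m (b=L-a=3):
  M_4 = Pa(L-x)/L  [x>a] = 8·3·(6-(18/5))/6 = 48/5 kN·m
Superposition: M = Σ M_i = -6/125 kN·m ≈ -0.048000 kN·m

M(18/5) = -6/125 kN·m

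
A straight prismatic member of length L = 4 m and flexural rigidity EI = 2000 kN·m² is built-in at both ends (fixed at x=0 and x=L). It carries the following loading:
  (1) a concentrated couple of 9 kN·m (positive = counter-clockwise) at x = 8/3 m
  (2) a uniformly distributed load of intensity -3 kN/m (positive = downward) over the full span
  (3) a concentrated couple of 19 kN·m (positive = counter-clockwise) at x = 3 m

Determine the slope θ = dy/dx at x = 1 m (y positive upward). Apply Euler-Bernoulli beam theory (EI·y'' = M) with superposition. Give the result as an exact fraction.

θ(1) = -209/128000 rad

Load 1 — applied couple M₀=9 kN·m at a=8/3 m (b=L-a=4/3):
  θ_1 = (R_Ax²/2 - M_Ax)/EI  [x≤a] with R_A=3, M_A=3 = (3·1²/2 - 3·1)/2000 = -3/4000 rad
Load 2 — uniform load w=-3 kN/m over full span:
  θ_2 = -wx(L-x)(L-2x)/(12EI) = -(-3)·1·(4-1)·(4-2·1)/(12·2000) = 3/4000 rad
Load 3 — applied couple M₀=19 kN·m at a=3 m (b=L-a=1):
  θ_3 = (R_Ax²/2 - M_Ax)/EI  [x≤a] with R_A=171/32, M_A=95/16 = ((171/32)·1²/2 - (95/16)·1)/2000 = -209/128000 rad
Superposition: θ = Σ θ_i = -209/128000 rad ≈ -0.001633 rad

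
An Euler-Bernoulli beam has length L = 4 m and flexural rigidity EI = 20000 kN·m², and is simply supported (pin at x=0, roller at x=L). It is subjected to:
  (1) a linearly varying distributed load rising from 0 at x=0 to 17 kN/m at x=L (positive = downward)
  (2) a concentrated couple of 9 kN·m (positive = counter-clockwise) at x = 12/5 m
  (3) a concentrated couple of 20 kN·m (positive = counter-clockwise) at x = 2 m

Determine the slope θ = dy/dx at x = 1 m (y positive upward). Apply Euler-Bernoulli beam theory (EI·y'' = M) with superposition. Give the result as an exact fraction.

Load 1 — triangular load w₀=17 kN/m (0→w₀ over full span):
  θ_1 = -w₀(7L⁴-30L²x²+15x⁴)/(360LEI) = -17·(7·4⁴-30·4²·1²+15·1⁴)/(360·4·20000) = -22559/28800000 rad
Load 2 — applied couple M₀=9 kN·m at a=12/5 m (b=L-a=8/5):
  θ_2 = (M₀x²/(2L)+C₁)/EI  [x≤a] with C₁=M₀(3b²-L²)/(6L)=-78/25 = (9·1²/(2·4)+(-78/25))/20000 = -399/4000000 rad
Load 3 — applied couple M₀=20 kN·m at a=2 m (b=L-a=2):
  θ_3 = (M₀x²/(2L)+C₁)/EI  [x≤a] with C₁=M₀(3b²-L²)/(6L)=-10/3 = (20·1²/(2·4)+(-10/3))/20000 = -1/24000 rad
Superposition: θ = Σ θ_i = -133159/144000000 rad ≈ -0.000925 rad

θ(1) = -133159/144000000 rad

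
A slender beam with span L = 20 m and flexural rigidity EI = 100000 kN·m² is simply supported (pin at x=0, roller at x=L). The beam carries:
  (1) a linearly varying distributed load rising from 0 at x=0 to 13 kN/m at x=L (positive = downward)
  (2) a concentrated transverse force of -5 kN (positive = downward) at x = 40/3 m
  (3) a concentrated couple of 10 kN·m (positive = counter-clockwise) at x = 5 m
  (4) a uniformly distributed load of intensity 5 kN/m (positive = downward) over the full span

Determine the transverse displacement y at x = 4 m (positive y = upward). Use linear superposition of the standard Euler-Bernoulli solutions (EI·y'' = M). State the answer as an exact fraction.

Load 1 — triangular load w₀=13 kN/m (0→w₀ over full span):
  y_1 = -w₀x(7L⁴-10L²x²+3x⁴)/(360LEI) = -13·4·(7·20⁴-10·20²·4²+3·4⁴)/(360·20·100000) = -17888/234375 m
Load 2 — point force P=-5 kN at a=40/3 m (b=L-a=20/3):
  y_2 = -Pbx(L²-b²-x²)/(6LEI)  [x≤a] = -(-5)·(20/3)·4·(20²-(20/3)²-4²)/(6·20·100000) = 191/50625 m
Load 3 — applied couple M₀=10 kN·m at a=5 m (b=L-a=15):
  y_3 = (M₀x³/(6L)+C₁x)/EI  [x≤a] with C₁=M₀(3b²-L²)/(6L)=275/12 = (10·4³/(6·20)+(275/12)·4)/100000 = 97/100000 m
Load 4 — uniform load w=5 kN/m over full span:
  y_4 = -wx(L³-2Lx²+x³)/(24EI) = -5·4·(20³-2·20·4²+4³)/(24·100000) = -116/1875 m
Superposition: y = Σ y_i = -27022807/202500000 m ≈ -0.133446 m

y(4) = -27022807/202500000 m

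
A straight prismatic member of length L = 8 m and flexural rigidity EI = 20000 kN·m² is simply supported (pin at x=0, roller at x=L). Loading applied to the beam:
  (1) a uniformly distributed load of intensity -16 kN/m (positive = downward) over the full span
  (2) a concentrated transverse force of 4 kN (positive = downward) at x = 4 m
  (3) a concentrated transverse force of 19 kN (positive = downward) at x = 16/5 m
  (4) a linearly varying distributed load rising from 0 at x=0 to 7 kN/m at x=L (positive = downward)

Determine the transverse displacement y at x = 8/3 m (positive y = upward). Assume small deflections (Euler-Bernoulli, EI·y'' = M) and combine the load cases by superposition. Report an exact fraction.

y(8/3) = 1072124/56953125 m

Load 1 — uniform load w=-16 kN/m over full span:
  y_1 = -wx(L³-2Lx²+x³)/(24EI) = -(-16)·(8/3)·(8³-2·8·(8/3)²+(8/3)³)/(24·20000) = 5632/151875 m
Load 2 — point force P=4 kN at a=4 m (b=L-a=4):
  y_2 = -Pbx(L²-b²-x²)/(6LEI)  [x≤a] = -4·4·(8/3)·(8²-4²-(8/3)²)/(6·8·20000) = -92/50625 m
Load 3 — point force P=19 kN at a=16/5 m (b=L-a=24/5):
  y_3 = -Pbx(L²-b²-x²)/(6LEI)  [x≤a] = -19·(24/5)·(8/3)·(8²-(24/5)²-(8/3)²)/(6·8·20000) = -18088/2109375 m
Load 4 — triangular load w₀=7 kN/m (0→w₀ over full span):
  y_4 = -w₀x(7L⁴-10L²x²+3x⁴)/(360LEI) = -7·(8/3)·(7·8⁴-10·8²·(8/3)²+3·(8/3)⁴)/(360·8·20000) = -3584/455625 m
Superposition: y = Σ y_i = 1072124/56953125 m ≈ 0.018825 m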